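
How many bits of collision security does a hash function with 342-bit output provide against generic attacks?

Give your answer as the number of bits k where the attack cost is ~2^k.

Step 1: The hash has a 342-bit output.
Step 2: Collision resistance means it should be infeasible to find any x != y with h(x) = h(y).
By the birthday bound, a generic collision search succeeds after about sqrt(2^342) = 2^(342/2) = 2^171 evaluations.
Step 3: Security level = 171 bits.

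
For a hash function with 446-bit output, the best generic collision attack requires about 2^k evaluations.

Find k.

Step 1: The hash has a 446-bit output.
Step 2: Collision resistance means it should be infeasible to find any x != y with h(x) = h(y).
By the birthday bound, a generic collision search succeeds after about sqrt(2^446) = 2^(446/2) = 2^223 evaluations.
Step 3: Security level = 223 bits.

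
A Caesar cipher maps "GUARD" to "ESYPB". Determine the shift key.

Step 1: Compare first letters: G (position 6) -> E (position 4).
Step 2: Shift = (4 - 6) mod 26 = 24.
The shift value is 24.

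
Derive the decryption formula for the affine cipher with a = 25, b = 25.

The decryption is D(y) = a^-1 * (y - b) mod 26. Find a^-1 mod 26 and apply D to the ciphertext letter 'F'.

Step 1: Find a^-1, the modular inverse of 25 mod 26.
Step 2: We need 25 * a^-1 = 1 (mod 26).
Step 3: 25 * 25 = 625 = 24 * 26 + 1, so a^-1 = 25.
Step 4: D(y) = 25(y - 25) mod 26.
Step 5: Apply to 'F' (y = 5): D(5) = 25 * (5 - 25) mod 26 = 25 * -20 mod 26 = 20 -> 'U'.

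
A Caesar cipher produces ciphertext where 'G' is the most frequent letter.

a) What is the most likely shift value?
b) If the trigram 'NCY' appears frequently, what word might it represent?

Step 1: In English, 'E' is the most frequent letter (12.7%).
Step 2: The most frequent ciphertext letter is 'G' (position 6).
Step 3: Shift = (6 - 4) mod 26 = 2.
Step 4: Decrypt 'NCY' by shifting back 2:
  N -> L
  C -> A
  Y -> W
Step 5: 'NCY' decrypts to 'LAW'.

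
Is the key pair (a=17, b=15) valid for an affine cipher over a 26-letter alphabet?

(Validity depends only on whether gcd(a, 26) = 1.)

Step 1: Compute gcd(17, 26).
Step 2: gcd(17, 26) = 1.
Since gcd = 1, 17 is coprime with 26, so it is a valid key.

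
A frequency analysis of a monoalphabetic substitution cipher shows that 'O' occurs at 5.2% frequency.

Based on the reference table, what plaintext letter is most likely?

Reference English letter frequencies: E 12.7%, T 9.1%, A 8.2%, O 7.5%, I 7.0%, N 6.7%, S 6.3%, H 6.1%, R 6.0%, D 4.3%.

Step 1: The observed frequency is 5.2%.
Step 2: Compare with English frequencies:
  E: 12.7% (difference: 7.5%)
  T: 9.1% (difference: 3.9%)
  A: 8.2% (difference: 3.0%)
  O: 7.5% (difference: 2.3%)
  I: 7.0% (difference: 1.8%)
  N: 6.7% (difference: 1.5%)
  S: 6.3% (difference: 1.1%)
  H: 6.1% (difference: 0.9%)
  R: 6.0% (difference: 0.8%) <-- closest
  D: 4.3% (difference: 0.9%)
Step 3: 'O' most likely represents 'R' (frequency 6.0%).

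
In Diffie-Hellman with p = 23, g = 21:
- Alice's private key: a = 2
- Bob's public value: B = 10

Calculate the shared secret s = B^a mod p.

Step 1: s = B^a mod p = 10^2 mod 23.
  10^1 mod 23 = 10
  10^2 mod 23 = (10 * 10) mod 23 = 8
Result: shared secret = 8.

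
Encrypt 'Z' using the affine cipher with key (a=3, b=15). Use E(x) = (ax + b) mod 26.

Step 1: Convert 'Z' to number: x = 25.
Step 2: E(25) = (3 * 25 + 15) mod 26 = 90 mod 26 = 12.
Step 3: Convert 12 back to letter: M.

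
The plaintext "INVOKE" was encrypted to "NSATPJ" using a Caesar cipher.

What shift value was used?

Step 1: Compare first letters: I (position 8) -> N (position 13).
Step 2: Shift = (13 - 8) mod 26 = 5.
The shift value is 5.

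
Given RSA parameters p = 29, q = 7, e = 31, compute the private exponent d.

Step 1: n = 29 * 7 = 203.
Step 2: phi(n) = 28 * 6 = 168.
Step 3: Find d such that 31 * d = 1 (mod 168).
Step 4: d = 31^(-1) mod 168 = 103.
Verification: 31 * 103 = 3193 = 19 * 168 + 1.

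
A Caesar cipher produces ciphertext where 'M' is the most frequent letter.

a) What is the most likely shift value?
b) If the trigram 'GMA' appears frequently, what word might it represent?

Step 1: In English, 'E' is the most frequent letter (12.7%).
Step 2: The most frequent ciphertext letter is 'M' (position 12).
Step 3: Shift = (12 - 4) mod 26 = 8.
Step 4: Decrypt 'GMA' by shifting back 8:
  G -> Y
  M -> E
  A -> S
Step 5: 'GMA' decrypts to 'YES'.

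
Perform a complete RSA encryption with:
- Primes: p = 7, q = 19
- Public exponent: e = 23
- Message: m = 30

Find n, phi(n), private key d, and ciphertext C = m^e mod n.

Step 1: n = 7 * 19 = 133.
Step 2: phi(n) = (7-1)(19-1) = 6 * 18 = 108.
Step 3: Find d = 23^(-1) mod 108 = 47.
  Verify: 23 * 47 = 1081 = 1 (mod 108).
Step 4: C = 30^23 mod 133 = 102.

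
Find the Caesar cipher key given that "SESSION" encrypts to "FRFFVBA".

Step 1: Compare first letters: S (position 18) -> F (position 5).
Step 2: Shift = (5 - 18) mod 26 = 13.
The shift value is 13.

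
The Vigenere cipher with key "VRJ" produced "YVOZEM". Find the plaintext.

Step 1: Extend key: VRJVRJ
Step 2: Decrypt each letter (c - k) mod 26:
  Y(24) - V(21) = (24-21) mod 26 = 3 = D
  V(21) - R(17) = (21-17) mod 26 = 4 = E
  O(14) - J(9) = (14-9) mod 26 = 5 = F
  Z(25) - V(21) = (25-21) mod 26 = 4 = E
  E(4) - R(17) = (4-17) mod 26 = 13 = N
  M(12) - J(9) = (12-9) mod 26 = 3 = D
Plaintext: DEFEND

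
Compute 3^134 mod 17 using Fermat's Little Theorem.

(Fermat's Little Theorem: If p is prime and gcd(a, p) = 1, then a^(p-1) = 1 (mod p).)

Step 1: Since 17 is prime, by Fermat's Little Theorem: 3^16 = 1 (mod 17).
Step 2: Reduce exponent: 134 mod 16 = 6.
Step 3: So 3^134 = 3^6 (mod 17).
Step 4: 3^6 mod 17 = 15.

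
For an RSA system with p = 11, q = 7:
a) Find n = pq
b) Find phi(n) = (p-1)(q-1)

Step 1: n = p * q = 11 * 7 = 77.
Step 2: phi(n) = (p-1)(q-1) = 10 * 6 = 60.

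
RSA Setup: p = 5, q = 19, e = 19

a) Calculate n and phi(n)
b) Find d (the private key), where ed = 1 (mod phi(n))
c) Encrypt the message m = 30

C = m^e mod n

Step 1: n = 5 * 19 = 95.
Step 2: phi(n) = (5-1)(19-1) = 4 * 18 = 72.
Step 3: Find d = 19^(-1) mod 72 = 19.
  Verify: 19 * 19 = 361 = 1 (mod 72).
Step 4: C = 30^19 mod 95 = 30.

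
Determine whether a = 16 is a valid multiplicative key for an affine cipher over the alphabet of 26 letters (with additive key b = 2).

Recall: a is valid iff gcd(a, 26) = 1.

Step 1: Compute gcd(16, 26).
Step 2: gcd(16, 26) = 2.
Since gcd = 2 != 1, 16 shares a common factor with 26, so it cannot be used.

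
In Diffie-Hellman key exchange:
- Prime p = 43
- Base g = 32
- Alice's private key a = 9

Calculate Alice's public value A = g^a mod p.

Step 1: A = g^a mod p = 32^9 mod 43.
  32^1 mod 43 = 32
  32^2 mod 43 = (32 * 32) mod 43 = 35
  32^3 mod 43 = (35 * 32) mod 43 = 2
  32^4 mod 43 = (2 * 32) mod 43 = 21
  32^5 mod 43 = (21 * 32) mod 43 = 27
  32^6 mod 43 = (27 * 32) mod 43 = 4
  32^7 mod 43 = (4 * 32) mod 43 = 42
  32^8 mod 43 = (42 * 32) mod 43 = 11
  32^9 mod 43 = (11 * 32) mod 43 = 8
Result: A = 8.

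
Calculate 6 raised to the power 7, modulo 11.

Step 1: Compute 6^7 mod 11 step by step, reducing modulo 11 at each step.
  6^1 mod 11 = 6
  6^2 mod 11 = (6 * 6) mod 11 = 3
  6^3 mod 11 = (3 * 6) mod 11 = 7
  6^4 mod 11 = (7 * 6) mod 11 = 9
  6^5 mod 11 = (9 * 6) mod 11 = 10
  6^6 mod 11 = (10 * 6) mod 11 = 5
  6^7 mod 11 = (5 * 6) mod 11 = 8
Step 2: Result = 8.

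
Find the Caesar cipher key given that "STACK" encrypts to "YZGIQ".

Step 1: Compare first letters: S (position 18) -> Y (position 24).
Step 2: Shift = (24 - 18) mod 26 = 6.
The shift value is 6.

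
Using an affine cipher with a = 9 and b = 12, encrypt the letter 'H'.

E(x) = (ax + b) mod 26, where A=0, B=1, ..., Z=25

Step 1: Convert 'H' to number: x = 7.
Step 2: E(7) = (9 * 7 + 12) mod 26 = 75 mod 26 = 23.
Step 3: Convert 23 back to letter: X.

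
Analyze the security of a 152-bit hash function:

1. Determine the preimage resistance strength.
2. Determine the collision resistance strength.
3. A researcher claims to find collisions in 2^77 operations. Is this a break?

Step 1: Preimage resistance requires brute-force of 2^152 operations.
Step 2: Collision resistance (birthday bound) = 2^(152/2) = 2^76.
Step 3: The claimed attack costs 2^77 operations.
Step 4: Since 2^77 >= 2^76, the claimed attack is no faster than the generic birthday attack, so this does not break collision resistance.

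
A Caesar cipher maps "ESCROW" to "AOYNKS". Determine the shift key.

Step 1: Compare first letters: E (position 4) -> A (position 0).
Step 2: Shift = (0 - 4) mod 26 = 22.
The shift value is 22.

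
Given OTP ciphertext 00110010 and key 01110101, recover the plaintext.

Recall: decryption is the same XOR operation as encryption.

Step 1: XOR ciphertext with key:
  Ciphertext: 00110010
  Key:        01110101
  XOR:        01000111
Step 2: Plaintext = 01000111 = 71 in decimal.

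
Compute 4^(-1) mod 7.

Step 1: We need x such that 4 * x = 1 (mod 7).
Step 2: Using the extended Euclidean algorithm or trial:
  4 * 2 = 8 = 1 * 7 + 1.
Step 3: Since 8 mod 7 = 1, the inverse is x = 2.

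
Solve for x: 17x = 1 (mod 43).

Step 1: We need x such that 17 * x = 1 (mod 43).
Step 2: Using the extended Euclidean algorithm or trial:
  17 * 38 = 646 = 15 * 43 + 1.
Step 3: Since 646 mod 43 = 1, the inverse is x = 38.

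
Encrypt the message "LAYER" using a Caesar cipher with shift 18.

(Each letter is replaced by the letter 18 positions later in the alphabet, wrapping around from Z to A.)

Step 1: For each letter, shift forward by 18 positions (mod 26).
  L (position 11) -> position (11+18) mod 26 = 3 -> D
  A (position 0) -> position (0+18) mod 26 = 18 -> S
  Y (position 24) -> position (24+18) mod 26 = 16 -> Q
  E (position 4) -> position (4+18) mod 26 = 22 -> W
  R (position 17) -> position (17+18) mod 26 = 9 -> J
Result: DSQWJ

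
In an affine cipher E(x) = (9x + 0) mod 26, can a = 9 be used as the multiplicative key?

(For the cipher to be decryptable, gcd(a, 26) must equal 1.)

Step 1: Compute gcd(9, 26).
Step 2: gcd(9, 26) = 1.
Since gcd = 1, 9 is coprime with 26, so it is a valid key.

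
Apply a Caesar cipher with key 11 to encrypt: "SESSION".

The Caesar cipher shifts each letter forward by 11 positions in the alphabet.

Step 1: For each letter, shift forward by 11 positions (mod 26).
  S (position 18) -> position (18+11) mod 26 = 3 -> D
  E (position 4) -> position (4+11) mod 26 = 15 -> P
  S (position 18) -> position (18+11) mod 26 = 3 -> D
  S (position 18) -> position (18+11) mod 26 = 3 -> D
  I (position 8) -> position (8+11) mod 26 = 19 -> T
  O (position 14) -> position (14+11) mod 26 = 25 -> Z
  N (position 13) -> position (13+11) mod 26 = 24 -> Y
Result: DPDDTZY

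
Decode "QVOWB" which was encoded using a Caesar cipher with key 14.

Step 1: Reverse the shift by subtracting 14 from each letter position.
  Q (position 16) -> position (16-14) mod 26 = 2 -> C
  V (position 21) -> position (21-14) mod 26 = 7 -> H
  O (position 14) -> position (14-14) mod 26 = 0 -> A
  W (position 22) -> position (22-14) mod 26 = 8 -> I
  B (position 1) -> position (1-14) mod 26 = 13 -> N
Decrypted message: CHAIN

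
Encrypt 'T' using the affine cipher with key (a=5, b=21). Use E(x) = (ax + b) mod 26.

Step 1: Convert 'T' to number: x = 19.
Step 2: E(19) = (5 * 19 + 21) mod 26 = 116 mod 26 = 12.
Step 3: Convert 12 back to letter: M.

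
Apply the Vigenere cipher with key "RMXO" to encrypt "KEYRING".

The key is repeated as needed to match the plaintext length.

Step 1: Repeat key to match plaintext length:
  Plaintext: KEYRING
  Key:       RMXORMX
Step 2: Encrypt each letter:
  K(10) + R(17) = (10+17) mod 26 = 1 = B
  E(4) + M(12) = (4+12) mod 26 = 16 = Q
  Y(24) + X(23) = (24+23) mod 26 = 21 = V
  R(17) + O(14) = (17+14) mod 26 = 5 = F
  I(8) + R(17) = (8+17) mod 26 = 25 = Z
  N(13) + M(12) = (13+12) mod 26 = 25 = Z
  G(6) + X(23) = (6+23) mod 26 = 3 = D
Ciphertext: BQVFZZD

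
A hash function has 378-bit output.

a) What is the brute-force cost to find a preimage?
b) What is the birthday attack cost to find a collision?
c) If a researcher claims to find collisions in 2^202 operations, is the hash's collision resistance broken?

Step 1: Preimage resistance requires brute-force of 2^378 operations.
Step 2: Collision resistance (birthday bound) = 2^(378/2) = 2^189.
Step 3: The claimed attack costs 2^202 operations.
Step 4: Since 2^202 >= 2^189, the claimed attack is no faster than the generic birthday attack, so this does not break collision resistance.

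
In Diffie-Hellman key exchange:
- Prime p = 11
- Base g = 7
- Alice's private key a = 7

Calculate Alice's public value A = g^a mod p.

Step 1: A = g^a mod p = 7^7 mod 11.
  7^1 mod 11 = 7
  7^2 mod 11 = (7 * 7) mod 11 = 5
  7^3 mod 11 = (5 * 7) mod 11 = 2
  7^4 mod 11 = (2 * 7) mod 11 = 3
  7^5 mod 11 = (3 * 7) mod 11 = 10
  7^6 mod 11 = (10 * 7) mod 11 = 4
  7^7 mod 11 = (4 * 7) mod 11 = 6
Result: A = 6.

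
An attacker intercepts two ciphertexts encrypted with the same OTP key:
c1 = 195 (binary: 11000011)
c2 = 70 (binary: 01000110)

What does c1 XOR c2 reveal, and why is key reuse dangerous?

Step 1: c1 XOR c2 = (m1 XOR k) XOR (m2 XOR k).
Step 2: By XOR associativity/commutativity: = m1 XOR m2 XOR k XOR k = m1 XOR m2.
Step 3: 11000011 XOR 01000110 = 10000101 = 133.
Step 4: The key cancels out! An attacker learns m1 XOR m2 = 133, revealing the relationship between plaintexts.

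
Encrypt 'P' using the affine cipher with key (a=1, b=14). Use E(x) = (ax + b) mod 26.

Step 1: Convert 'P' to number: x = 15.
Step 2: E(15) = (1 * 15 + 14) mod 26 = 29 mod 26 = 3.
Step 3: Convert 3 back to letter: D.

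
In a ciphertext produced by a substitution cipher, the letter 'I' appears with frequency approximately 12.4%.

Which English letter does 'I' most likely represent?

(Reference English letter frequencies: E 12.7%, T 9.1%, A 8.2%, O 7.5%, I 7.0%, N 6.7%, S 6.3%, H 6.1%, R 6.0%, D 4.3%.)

Step 1: The observed frequency is 12.4%.
Step 2: Compare with English frequencies:
  E: 12.7% (difference: 0.3%) <-- closest
  T: 9.1% (difference: 3.3%)
  A: 8.2% (difference: 4.2%)
  O: 7.5% (difference: 4.9%)
  I: 7.0% (difference: 5.4%)
  N: 6.7% (difference: 5.7%)
  S: 6.3% (difference: 6.1%)
  H: 6.1% (difference: 6.3%)
  R: 6.0% (difference: 6.4%)
  D: 4.3% (difference: 8.1%)
Step 3: 'I' most likely represents 'E' (frequency 12.7%).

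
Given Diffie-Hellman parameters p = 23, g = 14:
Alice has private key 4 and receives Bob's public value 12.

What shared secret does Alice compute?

Step 1: s = B^a mod p = 12^4 mod 23.
  12^1 mod 23 = 12
  12^2 mod 23 = (12 * 12) mod 23 = 6
  12^3 mod 23 = (6 * 12) mod 23 = 3
  12^4 mod 23 = (3 * 12) mod 23 = 13
Result: shared secret = 13.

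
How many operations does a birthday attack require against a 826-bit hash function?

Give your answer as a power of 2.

Step 1: The birthday paradox gives collision probability ~50% after sqrt(2^n) = 2^(n/2) hashes.
Step 2: For 826-bit output: 2^(826/2) = 2^413.
Step 3: Approximately 2^413 hash computations needed.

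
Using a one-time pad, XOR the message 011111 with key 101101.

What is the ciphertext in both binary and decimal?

Step 1: Write out the XOR operation bit by bit:
  Message: 011111
  Key:     101101
  XOR:     110010
Step 2: Convert to decimal: 110010 = 50.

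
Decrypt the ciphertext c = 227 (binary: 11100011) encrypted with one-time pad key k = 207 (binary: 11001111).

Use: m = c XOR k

Step 1: XOR ciphertext with key:
  Ciphertext: 11100011
  Key:        11001111
  XOR:        00101100
Step 2: Plaintext = 00101100 = 44 in decimal.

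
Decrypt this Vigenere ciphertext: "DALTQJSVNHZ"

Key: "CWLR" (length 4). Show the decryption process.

Step 1: Key 'CWLR' has length 4. Extended key: CWLRCWLRCWL
Step 2: Decrypt each position:
  D(3) - C(2) = 1 = B
  A(0) - W(22) = 4 = E
  L(11) - L(11) = 0 = A
  T(19) - R(17) = 2 = C
  Q(16) - C(2) = 14 = O
  J(9) - W(22) = 13 = N
  S(18) - L(11) = 7 = H
  V(21) - R(17) = 4 = E
  N(13) - C(2) = 11 = L
  H(7) - W(22) = 11 = L
  Z(25) - L(11) = 14 = O
Plaintext: BEACONHELLO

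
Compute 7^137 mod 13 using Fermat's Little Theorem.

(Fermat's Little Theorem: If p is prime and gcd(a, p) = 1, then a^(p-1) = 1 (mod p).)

Step 1: Since 13 is prime, by Fermat's Little Theorem: 7^12 = 1 (mod 13).
Step 2: Reduce exponent: 137 mod 12 = 5.
Step 3: So 7^137 = 7^5 (mod 13).
Step 4: 7^5 mod 13 = 11.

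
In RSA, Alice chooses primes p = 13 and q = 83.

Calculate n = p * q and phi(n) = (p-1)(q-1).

Step 1: n = p * q = 13 * 83 = 1079.
Step 2: phi(n) = (p-1)(q-1) = 12 * 82 = 984.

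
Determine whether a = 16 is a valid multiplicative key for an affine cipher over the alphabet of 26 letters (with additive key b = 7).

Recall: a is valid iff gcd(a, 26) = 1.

Step 1: Compute gcd(16, 26).
Step 2: gcd(16, 26) = 2.
Since gcd = 2 != 1, 16 shares a common factor with 26, so it cannot be used.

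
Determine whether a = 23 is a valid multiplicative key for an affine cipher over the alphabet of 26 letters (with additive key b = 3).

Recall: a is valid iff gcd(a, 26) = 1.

Step 1: Compute gcd(23, 26).
Step 2: gcd(23, 26) = 1.
Since gcd = 1, 23 is coprime with 26, so it is a valid key.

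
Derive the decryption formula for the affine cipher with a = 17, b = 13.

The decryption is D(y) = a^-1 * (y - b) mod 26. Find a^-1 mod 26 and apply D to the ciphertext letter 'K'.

Step 1: Find a^-1, the modular inverse of 17 mod 26.
Step 2: We need 17 * a^-1 = 1 (mod 26).
Step 3: 17 * 23 = 391 = 15 * 26 + 1, so a^-1 = 23.
Step 4: D(y) = 23(y - 13) mod 26.
Step 5: Apply to 'K' (y = 10): D(10) = 23 * (10 - 13) mod 26 = 23 * -3 mod 26 = 9 -> 'J'.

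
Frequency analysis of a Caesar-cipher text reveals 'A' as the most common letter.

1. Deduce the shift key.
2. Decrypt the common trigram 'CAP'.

Step 1: In English, 'E' is the most frequent letter (12.7%).
Step 2: The most frequent ciphertext letter is 'A' (position 0).
Step 3: Shift = (0 - 4) mod 26 = 22.
Step 4: Decrypt 'CAP' by shifting back 22:
  C -> G
  A -> E
  P -> T
Step 5: 'CAP' decrypts to 'GET'.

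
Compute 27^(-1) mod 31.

Step 1: We need x such that 27 * x = 1 (mod 31).
Step 2: Using the extended Euclidean algorithm or trial:
  27 * 23 = 621 = 20 * 31 + 1.
Step 3: Since 621 mod 31 = 1, the inverse is x = 23.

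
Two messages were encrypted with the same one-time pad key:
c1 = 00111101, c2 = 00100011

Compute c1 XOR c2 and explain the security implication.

Step 1: c1 XOR c2 = (m1 XOR k) XOR (m2 XOR k).
Step 2: By XOR associativity/commutativity: = m1 XOR m2 XOR k XOR k = m1 XOR m2.
Step 3: 00111101 XOR 00100011 = 00011110 = 30.
Step 4: The key cancels out! An attacker learns m1 XOR m2 = 30, revealing the relationship between plaintexts.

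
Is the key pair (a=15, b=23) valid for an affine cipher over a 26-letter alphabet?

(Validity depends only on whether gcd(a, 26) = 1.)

Step 1: Compute gcd(15, 26).
Step 2: gcd(15, 26) = 1.
Since gcd = 1, 15 is coprime with 26, so it is a valid key.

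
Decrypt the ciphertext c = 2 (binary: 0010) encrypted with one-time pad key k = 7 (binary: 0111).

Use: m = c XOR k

Step 1: XOR ciphertext with key:
  Ciphertext: 0010
  Key:        0111
  XOR:        0101
Step 2: Plaintext = 0101 = 5 in decimal.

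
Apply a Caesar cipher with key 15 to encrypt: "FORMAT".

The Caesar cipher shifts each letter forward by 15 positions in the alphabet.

Step 1: For each letter, shift forward by 15 positions (mod 26).
  F (position 5) -> position (5+15) mod 26 = 20 -> U
  O (position 14) -> position (14+15) mod 26 = 3 -> D
  R (position 17) -> position (17+15) mod 26 = 6 -> G
  M (position 12) -> position (12+15) mod 26 = 1 -> B
  A (position 0) -> position (0+15) mod 26 = 15 -> P
  T (position 19) -> position (19+15) mod 26 = 8 -> I
Result: UDGBPI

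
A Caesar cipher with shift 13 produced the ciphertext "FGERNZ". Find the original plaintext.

Step 1: Reverse the shift by subtracting 13 from each letter position.
  F (position 5) -> position (5-13) mod 26 = 18 -> S
  G (position 6) -> position (6-13) mod 26 = 19 -> T
  E (position 4) -> position (4-13) mod 26 = 17 -> R
  R (position 17) -> position (17-13) mod 26 = 4 -> E
  N (position 13) -> position (13-13) mod 26 = 0 -> A
  Z (position 25) -> position (25-13) mod 26 = 12 -> M
Decrypted message: STREAM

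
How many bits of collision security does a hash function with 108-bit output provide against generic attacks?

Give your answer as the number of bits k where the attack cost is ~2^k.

Step 1: The hash has a 108-bit output.
Step 2: Collision resistance means it should be infeasible to find any x != y with h(x) = h(y).
By the birthday bound, a generic collision search succeeds after about sqrt(2^108) = 2^(108/2) = 2^54 evaluations.
Step 3: Security level = 54 bits.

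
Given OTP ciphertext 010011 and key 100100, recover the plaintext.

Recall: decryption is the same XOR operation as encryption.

Step 1: XOR ciphertext with key:
  Ciphertext: 010011
  Key:        100100
  XOR:        110111
Step 2: Plaintext = 110111 = 55 in decimal.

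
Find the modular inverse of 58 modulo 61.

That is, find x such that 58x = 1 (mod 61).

Step 1: We need x such that 58 * x = 1 (mod 61).
Step 2: Using the extended Euclidean algorithm or trial:
  58 * 20 = 1160 = 19 * 61 + 1.
Step 3: Since 1160 mod 61 = 1, the inverse is x = 20.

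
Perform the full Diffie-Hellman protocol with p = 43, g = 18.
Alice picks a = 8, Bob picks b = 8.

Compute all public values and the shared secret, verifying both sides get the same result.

Step 1: A = g^a mod p = 18^8 mod 43 = 40.
Step 2: B = g^b mod p = 18^8 mod 43 = 40.
Step 3: Alice computes s = B^a mod p = 40^8 mod 43 = 25.
Step 4: Bob computes s = A^b mod p = 40^8 mod 43 = 25.
Both sides agree: shared secret = 25.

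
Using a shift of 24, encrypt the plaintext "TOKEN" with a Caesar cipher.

Step 1: For each letter, shift forward by 24 positions (mod 26).
  T (position 19) -> position (19+24) mod 26 = 17 -> R
  O (position 14) -> position (14+24) mod 26 = 12 -> M
  K (position 10) -> position (10+24) mod 26 = 8 -> I
  E (position 4) -> position (4+24) mod 26 = 2 -> C
  N (position 13) -> position (13+24) mod 26 = 11 -> L
Result: RMICL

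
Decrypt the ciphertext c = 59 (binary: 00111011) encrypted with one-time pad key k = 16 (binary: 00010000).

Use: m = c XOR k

Step 1: XOR ciphertext with key:
  Ciphertext: 00111011
  Key:        00010000
  XOR:        00101011
Step 2: Plaintext = 00101011 = 43 in decimal.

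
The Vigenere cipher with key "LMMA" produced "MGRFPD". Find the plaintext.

Step 1: Extend key: LMMALM
Step 2: Decrypt each letter (c - k) mod 26:
  M(12) - L(11) = (12-11) mod 26 = 1 = B
  G(6) - M(12) = (6-12) mod 26 = 20 = U
  R(17) - M(12) = (17-12) mod 26 = 5 = F
  F(5) - A(0) = (5-0) mod 26 = 5 = F
  P(15) - L(11) = (15-11) mod 26 = 4 = E
  D(3) - M(12) = (3-12) mod 26 = 17 = R
Plaintext: BUFFER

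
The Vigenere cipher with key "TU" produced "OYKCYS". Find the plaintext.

Step 1: Extend key: TUTUTU
Step 2: Decrypt each letter (c - k) mod 26:
  O(14) - T(19) = (14-19) mod 26 = 21 = V
  Y(24) - U(20) = (24-20) mod 26 = 4 = E
  K(10) - T(19) = (10-19) mod 26 = 17 = R
  C(2) - U(20) = (2-20) mod 26 = 8 = I
  Y(24) - T(19) = (24-19) mod 26 = 5 = F
  S(18) - U(20) = (18-20) mod 26 = 24 = Y
Plaintext: VERIFY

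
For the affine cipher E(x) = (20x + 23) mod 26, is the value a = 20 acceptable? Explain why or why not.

Step 1: Compute gcd(20, 26).
Step 2: gcd(20, 26) = 2.
Since gcd = 2 != 1, 20 shares a common factor with 26, so it cannot be used.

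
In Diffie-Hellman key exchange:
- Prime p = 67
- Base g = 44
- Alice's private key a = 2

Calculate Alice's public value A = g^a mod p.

Step 1: A = g^a mod p = 44^2 mod 67.
  44^1 mod 67 = 44
  44^2 mod 67 = (44 * 44) mod 67 = 60
Result: A = 60.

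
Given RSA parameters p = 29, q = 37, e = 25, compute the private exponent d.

Step 1: n = 29 * 37 = 1073.
Step 2: phi(n) = 28 * 36 = 1008.
Step 3: Find d such that 25 * d = 1 (mod 1008).
Step 4: d = 25^(-1) mod 1008 = 121.
Verification: 25 * 121 = 3025 = 3 * 1008 + 1.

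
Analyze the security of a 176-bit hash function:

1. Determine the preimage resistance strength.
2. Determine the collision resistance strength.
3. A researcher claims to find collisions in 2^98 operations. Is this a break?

Step 1: Preimage resistance requires brute-force of 2^176 operations.
Step 2: Collision resistance (birthday bound) = 2^(176/2) = 2^88.
Step 3: The claimed attack costs 2^98 operations.
Step 4: Since 2^98 >= 2^88, the claimed attack is no faster than the generic birthday attack, so this does not break collision resistance.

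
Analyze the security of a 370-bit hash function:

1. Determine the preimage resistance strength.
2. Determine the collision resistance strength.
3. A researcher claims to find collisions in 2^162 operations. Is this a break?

Step 1: Preimage resistance requires brute-force of 2^370 operations.
Step 2: Collision resistance (birthday bound) = 2^(370/2) = 2^185.
Step 3: The claimed attack costs 2^162 operations.
Step 4: Since 2^162 < 2^185, the claimed attack beats the generic birthday bound, so collision resistance is broken.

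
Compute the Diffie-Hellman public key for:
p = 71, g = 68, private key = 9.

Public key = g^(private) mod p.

Step 1: A = g^a mod p = 68^9 mod 71.
  68^1 mod 71 = 68
  68^2 mod 71 = (68 * 68) mod 71 = 9
  68^3 mod 71 = (9 * 68) mod 71 = 44
  68^4 mod 71 = (44 * 68) mod 71 = 10
  68^5 mod 71 = (10 * 68) mod 71 = 41
  68^6 mod 71 = (41 * 68) mod 71 = 19
  68^7 mod 71 = (19 * 68) mod 71 = 14
  68^8 mod 71 = (14 * 68) mod 71 = 29
  68^9 mod 71 = (29 * 68) mod 71 = 55
Result: A = 55.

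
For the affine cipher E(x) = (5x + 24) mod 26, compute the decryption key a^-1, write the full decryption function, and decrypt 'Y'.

Step 1: Find a^-1, the modular inverse of 5 mod 26.
Step 2: We need 5 * a^-1 = 1 (mod 26).
Step 3: 5 * 21 = 105 = 4 * 26 + 1, so a^-1 = 21.
Step 4: D(y) = 21(y - 24) mod 26.
Step 5: Apply to 'Y' (y = 24): D(24) = 21 * (24 - 24) mod 26 = 21 * 0 mod 26 = 0 -> 'A'.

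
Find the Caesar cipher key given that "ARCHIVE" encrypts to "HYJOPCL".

Step 1: Compare first letters: A (position 0) -> H (position 7).
Step 2: Shift = (7 - 0) mod 26 = 7.
The shift value is 7.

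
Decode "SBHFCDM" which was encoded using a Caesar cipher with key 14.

Step 1: Reverse the shift by subtracting 14 from each letter position.
  S (position 18) -> position (18-14) mod 26 = 4 -> E
  B (position 1) -> position (1-14) mod 26 = 13 -> N
  H (position 7) -> position (7-14) mod 26 = 19 -> T
  F (position 5) -> position (5-14) mod 26 = 17 -> R
  C (position 2) -> position (2-14) mod 26 = 14 -> O
  D (position 3) -> position (3-14) mod 26 = 15 -> P
  M (position 12) -> position (12-14) mod 26 = 24 -> Y
Decrypted message: ENTROPY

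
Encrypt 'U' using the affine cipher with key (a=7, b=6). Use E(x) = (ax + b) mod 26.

Step 1: Convert 'U' to number: x = 20.
Step 2: E(20) = (7 * 20 + 6) mod 26 = 146 mod 26 = 16.
Step 3: Convert 16 back to letter: Q.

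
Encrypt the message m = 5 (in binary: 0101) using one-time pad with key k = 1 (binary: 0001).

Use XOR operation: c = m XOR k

Step 1: Write out the XOR operation bit by bit:
  Message: 0101
  Key:     0001
  XOR:     0100
Step 2: Convert to decimal: 0100 = 4.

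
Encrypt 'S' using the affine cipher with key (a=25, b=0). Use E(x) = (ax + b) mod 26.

Step 1: Convert 'S' to number: x = 18.
Step 2: E(18) = (25 * 18 + 0) mod 26 = 450 mod 26 = 8.
Step 3: Convert 8 back to letter: I.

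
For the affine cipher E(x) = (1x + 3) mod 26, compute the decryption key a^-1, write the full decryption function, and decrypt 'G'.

Step 1: Find a^-1, the modular inverse of 1 mod 26.
Step 2: We need 1 * a^-1 = 1 (mod 26).
Step 3: 1 * 1 = 1 = 0 * 26 + 1, so a^-1 = 1.
Step 4: D(y) = 1(y - 3) mod 26.
Step 5: Apply to 'G' (y = 6): D(6) = 1 * (6 - 3) mod 26 = 1 * 3 mod 26 = 3 -> 'D'.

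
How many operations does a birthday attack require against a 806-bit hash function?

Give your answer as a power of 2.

Step 1: The birthday paradox gives collision probability ~50% after sqrt(2^n) = 2^(n/2) hashes.
Step 2: For 806-bit output: 2^(806/2) = 2^403.
Step 3: Approximately 2^403 hash computations needed.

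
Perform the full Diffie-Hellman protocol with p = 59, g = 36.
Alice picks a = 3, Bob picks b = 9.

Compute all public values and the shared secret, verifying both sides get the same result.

Step 1: A = g^a mod p = 36^3 mod 59 = 46.
Step 2: B = g^b mod p = 36^9 mod 59 = 45.
Step 3: Alice computes s = B^a mod p = 45^3 mod 59 = 29.
Step 4: Bob computes s = A^b mod p = 46^9 mod 59 = 29.
Both sides agree: shared secret = 29.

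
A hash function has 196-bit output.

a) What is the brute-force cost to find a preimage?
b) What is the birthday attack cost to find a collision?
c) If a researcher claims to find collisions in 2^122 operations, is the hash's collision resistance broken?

Step 1: Preimage resistance requires brute-force of 2^196 operations.
Step 2: Collision resistance (birthday bound) = 2^(196/2) = 2^98.
Step 3: The claimed attack costs 2^122 operations.
Step 4: Since 2^122 >= 2^98, the claimed attack is no faster than the generic birthday attack, so this does not break collision resistance.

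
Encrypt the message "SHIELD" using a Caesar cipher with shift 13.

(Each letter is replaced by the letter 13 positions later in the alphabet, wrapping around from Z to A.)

Step 1: For each letter, shift forward by 13 positions (mod 26).
  S (position 18) -> position (18+13) mod 26 = 5 -> F
  H (position 7) -> position (7+13) mod 26 = 20 -> U
  I (position 8) -> position (8+13) mod 26 = 21 -> V
  E (position 4) -> position (4+13) mod 26 = 17 -> R
  L (position 11) -> position (11+13) mod 26 = 24 -> Y
  D (position 3) -> position (3+13) mod 26 = 16 -> Q
Result: FUVRYQ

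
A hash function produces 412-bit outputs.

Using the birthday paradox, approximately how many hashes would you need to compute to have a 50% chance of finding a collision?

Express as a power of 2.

Step 1: The birthday paradox gives collision probability ~50% after sqrt(2^n) = 2^(n/2) hashes.
Step 2: For 412-bit output: 2^(412/2) = 2^206.
Step 3: Approximately 2^206 hash computations needed.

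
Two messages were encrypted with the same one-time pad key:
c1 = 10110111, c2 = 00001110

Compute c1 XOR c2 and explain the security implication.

Step 1: c1 XOR c2 = (m1 XOR k) XOR (m2 XOR k).
Step 2: By XOR associativity/commutativity: = m1 XOR m2 XOR k XOR k = m1 XOR m2.
Step 3: 10110111 XOR 00001110 = 10111001 = 185.
Step 4: The key cancels out! An attacker learns m1 XOR m2 = 185, revealing the relationship between plaintexts.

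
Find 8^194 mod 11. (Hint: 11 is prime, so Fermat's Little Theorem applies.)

Step 1: Since 11 is prime, by Fermat's Little Theorem: 8^10 = 1 (mod 11).
Step 2: Reduce exponent: 194 mod 10 = 4.
Step 3: So 8^194 = 8^4 (mod 11).
Step 4: 8^4 mod 11 = 4.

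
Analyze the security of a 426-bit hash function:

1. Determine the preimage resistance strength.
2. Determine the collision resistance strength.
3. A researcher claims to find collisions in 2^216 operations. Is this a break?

Step 1: Preimage resistance requires brute-force of 2^426 operations.
Step 2: Collision resistance (birthday bound) = 2^(426/2) = 2^213.
Step 3: The claimed attack costs 2^216 operations.
Step 4: Since 2^216 >= 2^213, the claimed attack is no faster than the generic birthday attack, so this does not break collision resistance.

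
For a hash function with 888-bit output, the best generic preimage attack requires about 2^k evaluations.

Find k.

Step 1: The hash has a 888-bit output.
Step 2: Preimage resistance means: given a digest h(x), it should be infeasible to find any input that hashes to it.
With a 888-bit output there are 2^888 possible digests, so a generic brute-force preimage search costs about 2^888 evaluations.
Step 3: Security level = 888 bits.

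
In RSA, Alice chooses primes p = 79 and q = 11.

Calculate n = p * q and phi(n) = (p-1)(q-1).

Step 1: n = p * q = 79 * 11 = 869.
Step 2: phi(n) = (p-1)(q-1) = 78 * 10 = 780.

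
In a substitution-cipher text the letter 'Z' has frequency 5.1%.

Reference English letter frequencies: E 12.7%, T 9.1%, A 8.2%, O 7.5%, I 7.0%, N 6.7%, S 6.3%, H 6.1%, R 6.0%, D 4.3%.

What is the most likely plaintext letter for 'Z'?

Step 1: The observed frequency is 5.1%.
Step 2: Compare with English frequencies:
  E: 12.7% (difference: 7.6%)
  T: 9.1% (difference: 4.0%)
  A: 8.2% (difference: 3.1%)
  O: 7.5% (difference: 2.4%)
  I: 7.0% (difference: 1.9%)
  N: 6.7% (difference: 1.6%)
  S: 6.3% (difference: 1.2%)
  H: 6.1% (difference: 1.0%)
  R: 6.0% (difference: 0.9%)
  D: 4.3% (difference: 0.8%) <-- closest
Step 3: 'Z' most likely represents 'D' (frequency 4.3%).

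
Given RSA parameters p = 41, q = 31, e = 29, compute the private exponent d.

Step 1: n = 41 * 31 = 1271.
Step 2: phi(n) = 40 * 30 = 1200.
Step 3: Find d such that 29 * d = 1 (mod 1200).
Step 4: d = 29^(-1) mod 1200 = 869.
Verification: 29 * 869 = 25201 = 21 * 1200 + 1.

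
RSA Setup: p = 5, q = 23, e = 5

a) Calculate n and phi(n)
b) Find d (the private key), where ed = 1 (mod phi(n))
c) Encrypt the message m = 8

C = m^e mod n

Step 1: n = 5 * 23 = 115.
Step 2: phi(n) = (5-1)(23-1) = 4 * 22 = 88.
Step 3: Find d = 5^(-1) mod 88 = 53.
  Verify: 5 * 53 = 265 = 1 (mod 88).
Step 4: C = 8^5 mod 115 = 108.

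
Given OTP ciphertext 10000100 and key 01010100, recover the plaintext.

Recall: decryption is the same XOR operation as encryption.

Step 1: XOR ciphertext with key:
  Ciphertext: 10000100
  Key:        01010100
  XOR:        11010000
Step 2: Plaintext = 11010000 = 208 in decimal.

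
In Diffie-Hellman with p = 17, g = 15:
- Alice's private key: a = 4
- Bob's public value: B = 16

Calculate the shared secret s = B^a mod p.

Step 1: s = B^a mod p = 16^4 mod 17.
  16^1 mod 17 = 16
  16^2 mod 17 = (16 * 16) mod 17 = 1
  16^3 mod 17 = (1 * 16) mod 17 = 16
  16^4 mod 17 = (16 * 16) mod 17 = 1
Result: shared secret = 1.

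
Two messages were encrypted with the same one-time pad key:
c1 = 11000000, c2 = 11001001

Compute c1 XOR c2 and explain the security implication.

Step 1: c1 XOR c2 = (m1 XOR k) XOR (m2 XOR k).
Step 2: By XOR associativity/commutativity: = m1 XOR m2 XOR k XOR k = m1 XOR m2.
Step 3: 11000000 XOR 11001001 = 00001001 = 9.
Step 4: The key cancels out! An attacker learns m1 XOR m2 = 9, revealing the relationship between plaintexts.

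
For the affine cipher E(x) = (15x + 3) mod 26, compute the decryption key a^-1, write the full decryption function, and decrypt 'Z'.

Step 1: Find a^-1, the modular inverse of 15 mod 26.
Step 2: We need 15 * a^-1 = 1 (mod 26).
Step 3: 15 * 7 = 105 = 4 * 26 + 1, so a^-1 = 7.
Step 4: D(y) = 7(y - 3) mod 26.
Step 5: Apply to 'Z' (y = 25): D(25) = 7 * (25 - 3) mod 26 = 7 * 22 mod 26 = 24 -> 'Y'.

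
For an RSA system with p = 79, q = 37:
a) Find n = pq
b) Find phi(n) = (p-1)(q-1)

Step 1: n = p * q = 79 * 37 = 2923.
Step 2: phi(n) = (p-1)(q-1) = 78 * 36 = 2808.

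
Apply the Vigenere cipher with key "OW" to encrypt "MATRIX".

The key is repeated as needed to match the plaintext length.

Step 1: Repeat key to match plaintext length:
  Plaintext: MATRIX
  Key:       OWOWOW
Step 2: Encrypt each letter:
  M(12) + O(14) = (12+14) mod 26 = 0 = A
  A(0) + W(22) = (0+22) mod 26 = 22 = W
  T(19) + O(14) = (19+14) mod 26 = 7 = H
  R(17) + W(22) = (17+22) mod 26 = 13 = N
  I(8) + O(14) = (8+14) mod 26 = 22 = W
  X(23) + W(22) = (23+22) mod 26 = 19 = T
Ciphertext: AWHNWT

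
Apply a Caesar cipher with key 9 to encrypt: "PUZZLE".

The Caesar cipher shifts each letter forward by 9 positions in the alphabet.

Step 1: For each letter, shift forward by 9 positions (mod 26).
  P (position 15) -> position (15+9) mod 26 = 24 -> Y
  U (position 20) -> position (20+9) mod 26 = 3 -> D
  Z (position 25) -> position (25+9) mod 26 = 8 -> I
  Z (position 25) -> position (25+9) mod 26 = 8 -> I
  L (position 11) -> position (11+9) mod 26 = 20 -> U
  E (position 4) -> position (4+9) mod 26 = 13 -> N
Result: YDIIUN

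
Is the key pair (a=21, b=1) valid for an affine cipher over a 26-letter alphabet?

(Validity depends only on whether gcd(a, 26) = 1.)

Step 1: Compute gcd(21, 26).
Step 2: gcd(21, 26) = 1.
Since gcd = 1, 21 is coprime with 26, so it is a valid key.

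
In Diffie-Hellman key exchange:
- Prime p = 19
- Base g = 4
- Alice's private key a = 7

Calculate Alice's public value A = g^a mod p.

Step 1: A = g^a mod p = 4^7 mod 19.
  4^1 mod 19 = 4
  4^2 mod 19 = (4 * 4) mod 19 = 16
  4^3 mod 19 = (16 * 4) mod 19 = 7
  4^4 mod 19 = (7 * 4) mod 19 = 9
  4^5 mod 19 = (9 * 4) mod 19 = 17
  4^6 mod 19 = (17 * 4) mod 19 = 11
  4^7 mod 19 = (11 * 4) mod 19 = 6
Result: A = 6.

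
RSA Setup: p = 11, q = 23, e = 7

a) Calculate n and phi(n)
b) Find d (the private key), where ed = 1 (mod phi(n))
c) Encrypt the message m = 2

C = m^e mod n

Step 1: n = 11 * 23 = 253.
Step 2: phi(n) = (11-1)(23-1) = 10 * 22 = 220.
Step 3: Find d = 7^(-1) mod 220 = 63.
  Verify: 7 * 63 = 441 = 1 (mod 220).
Step 4: C = 2^7 mod 253 = 128.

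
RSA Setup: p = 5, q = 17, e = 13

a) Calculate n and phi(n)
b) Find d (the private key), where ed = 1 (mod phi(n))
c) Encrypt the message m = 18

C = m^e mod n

Step 1: n = 5 * 17 = 85.
Step 2: phi(n) = (5-1)(17-1) = 4 * 16 = 64.
Step 3: Find d = 13^(-1) mod 64 = 5.
  Verify: 13 * 5 = 65 = 1 (mod 64).
Step 4: C = 18^13 mod 85 = 18.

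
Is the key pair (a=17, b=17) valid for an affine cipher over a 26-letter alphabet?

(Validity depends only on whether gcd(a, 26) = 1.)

Step 1: Compute gcd(17, 26).
Step 2: gcd(17, 26) = 1.
Since gcd = 1, 17 is coprime with 26, so it is a valid key.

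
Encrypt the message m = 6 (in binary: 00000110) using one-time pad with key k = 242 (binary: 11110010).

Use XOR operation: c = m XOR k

Step 1: Write out the XOR operation bit by bit:
  Message: 00000110
  Key:     11110010
  XOR:     11110100
Step 2: Convert to decimal: 11110100 = 244.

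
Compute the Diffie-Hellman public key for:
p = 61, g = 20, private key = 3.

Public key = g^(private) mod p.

Step 1: A = g^a mod p = 20^3 mod 61.
  20^1 mod 61 = 20
  20^2 mod 61 = (20 * 20) mod 61 = 34
  20^3 mod 61 = (34 * 20) mod 61 = 9
Result: A = 9.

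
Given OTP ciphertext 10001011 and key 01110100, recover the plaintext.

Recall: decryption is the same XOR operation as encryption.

Step 1: XOR ciphertext with key:
  Ciphertext: 10001011
  Key:        01110100
  XOR:        11111111
Step 2: Plaintext = 11111111 = 255 in decimal.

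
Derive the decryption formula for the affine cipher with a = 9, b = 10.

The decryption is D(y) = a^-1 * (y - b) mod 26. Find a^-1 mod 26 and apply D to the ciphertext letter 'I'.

Step 1: Find a^-1, the modular inverse of 9 mod 26.
Step 2: We need 9 * a^-1 = 1 (mod 26).
Step 3: 9 * 3 = 27 = 1 * 26 + 1, so a^-1 = 3.
Step 4: D(y) = 3(y - 10) mod 26.
Step 5: Apply to 'I' (y = 8): D(8) = 3 * (8 - 10) mod 26 = 3 * -2 mod 26 = 20 -> 'U'.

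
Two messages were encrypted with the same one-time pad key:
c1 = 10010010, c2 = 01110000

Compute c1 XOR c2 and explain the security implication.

Step 1: c1 XOR c2 = (m1 XOR k) XOR (m2 XOR k).
Step 2: By XOR associativity/commutativity: = m1 XOR m2 XOR k XOR k = m1 XOR m2.
Step 3: 10010010 XOR 01110000 = 11100010 = 226.
Step 4: The key cancels out! An attacker learns m1 XOR m2 = 226, revealing the relationship between plaintexts.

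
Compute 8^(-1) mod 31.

Step 1: We need x such that 8 * x = 1 (mod 31).
Step 2: Using the extended Euclidean algorithm or trial:
  8 * 4 = 32 = 1 * 31 + 1.
Step 3: Since 32 mod 31 = 1, the inverse is x = 4.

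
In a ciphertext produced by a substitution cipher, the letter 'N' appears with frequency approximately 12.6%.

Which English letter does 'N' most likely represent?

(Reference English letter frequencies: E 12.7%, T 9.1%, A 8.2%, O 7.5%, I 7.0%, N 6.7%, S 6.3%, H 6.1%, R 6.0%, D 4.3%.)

Step 1: The observed frequency is 12.6%.
Step 2: Compare with English frequencies:
  E: 12.7% (difference: 0.1%) <-- closest
  T: 9.1% (difference: 3.5%)
  A: 8.2% (difference: 4.4%)
  O: 7.5% (difference: 5.1%)
  I: 7.0% (difference: 5.6%)
  N: 6.7% (difference: 5.9%)
  S: 6.3% (difference: 6.3%)
  H: 6.1% (difference: 6.5%)
  R: 6.0% (difference: 6.6%)
  D: 4.3% (difference: 8.3%)
Step 3: 'N' most likely represents 'E' (frequency 12.7%).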